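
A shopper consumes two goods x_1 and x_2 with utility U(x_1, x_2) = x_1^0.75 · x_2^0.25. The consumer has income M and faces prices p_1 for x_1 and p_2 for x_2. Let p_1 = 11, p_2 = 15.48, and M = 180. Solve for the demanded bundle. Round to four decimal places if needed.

The MRS is 3·x_2/x_1. Set MRS = p_1/p_2.
So 0.75·p_2·x_2 = 0.25·p_1·x_1; combined with the budget, a share 0.75 of income goes to x_1.
Demand: x_1*(p_1,p_2,M) = 0.75·M/p_1 and x_2* = 0.25·M/p_2.
At p_1=11, p_2=15.48, M=180: x_1* = 0.75·180/11 = 12.2727, x_2* = 2.907.

x_1* = 12.2727, x_2* = 2.907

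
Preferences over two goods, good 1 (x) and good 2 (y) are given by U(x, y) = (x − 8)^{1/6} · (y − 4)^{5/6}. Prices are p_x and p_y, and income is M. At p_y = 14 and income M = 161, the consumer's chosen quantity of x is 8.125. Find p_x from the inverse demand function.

p_x = 12

Let x' = x−8, y' = y−4. MRS = (1/5)·y'/x' = p_x/p_y.
Substituting into the budget: x* = 8 + 1/6·(M − 8·p_x − 4·p_y)/p_x, and y* = 4 + 5/6·(…)/p_y.
Set x* = 8.125 in the demand function and solve for p_x: p_x = 12.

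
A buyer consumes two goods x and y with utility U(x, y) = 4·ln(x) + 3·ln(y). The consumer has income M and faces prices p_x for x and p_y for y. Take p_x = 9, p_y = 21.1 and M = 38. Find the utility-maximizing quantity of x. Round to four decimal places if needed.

x* = 2.4127

At p_x=9, p_y=21.1, M=38: x* = 4/7·38/9 = 2.4127.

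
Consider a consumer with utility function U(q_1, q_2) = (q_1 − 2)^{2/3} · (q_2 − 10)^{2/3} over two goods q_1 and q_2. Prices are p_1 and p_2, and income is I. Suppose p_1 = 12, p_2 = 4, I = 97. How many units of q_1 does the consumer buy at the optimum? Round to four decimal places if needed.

q_1* = 3.375

Let q_1' = q_1−2, q_2' = q_2−10. MRS = q_2'/q_1' = p_1/p_2.
Substituting into the budget: q_1* = 2 + 0.5·(I − 2·p_1 − 10·p_2)/p_1, and q_2* = 10 + 0.5·(…)/p_2.
Discretionary income = 97 − 2·12 − 10·4 = 33; q_1* = 2 + 0.5·33/12 = 3.375.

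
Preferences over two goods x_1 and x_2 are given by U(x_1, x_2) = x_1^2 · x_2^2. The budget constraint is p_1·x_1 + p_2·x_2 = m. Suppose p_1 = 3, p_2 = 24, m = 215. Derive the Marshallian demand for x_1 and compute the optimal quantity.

The MRS is x_2/x_1. Set MRS = p_1/p_2.
Rearranging, p_2·x_2 = p_1·x_1. Substituting into the budget gives p_1·x_1·(1 + 1) = m.
Demand: x_1*(p_1,p_2,m) = 0.5·m/p_1 and x_2* = 0.5·m/p_2.
At p_1=3, p_2=24, m=215: x_1* = 0.5·215/3 = 35.8333.

x_1* = 35.8333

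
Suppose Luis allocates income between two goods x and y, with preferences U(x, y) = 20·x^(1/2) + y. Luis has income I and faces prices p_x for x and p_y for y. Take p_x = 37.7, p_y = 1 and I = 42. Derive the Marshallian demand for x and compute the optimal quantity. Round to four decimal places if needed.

Utility is quasi-linear in y; the FOC for x is 10/√x = p_x/p_y.
Thus x* = (10·p_y/p_x)² — independent of I — with the rest of income spent on y.
Plugging in: x* = (10·1/37.7)² = 0.0704.

x* = 0.0704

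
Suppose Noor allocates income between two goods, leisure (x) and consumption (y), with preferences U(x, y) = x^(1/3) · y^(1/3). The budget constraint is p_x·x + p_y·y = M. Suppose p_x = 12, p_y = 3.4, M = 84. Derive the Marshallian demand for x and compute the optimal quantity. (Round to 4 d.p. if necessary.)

MU_x/MU_y = (1/3·y)/(1/3·x); tangency sets this equal to p_x/p_y.
So 1/3·p_y·y = 1/3·p_x·x; combined with the budget, a share 0.5 of income goes to x.
Demand: x*(p_x,p_y,M) = 0.5·M/p_x and y* = 0.5·M/p_y.
At p_x=12, p_y=3.4, M=84: x* = 0.5·84/12 = 3.5.

x* = 3.5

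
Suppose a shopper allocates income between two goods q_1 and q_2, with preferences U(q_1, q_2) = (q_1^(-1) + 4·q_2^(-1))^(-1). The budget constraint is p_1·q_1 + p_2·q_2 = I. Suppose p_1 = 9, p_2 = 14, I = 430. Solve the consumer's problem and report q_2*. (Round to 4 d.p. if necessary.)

MU_q_1 ∝ q_1^(-2), MU_q_2 ∝ 4·q_2^(-2), so MRS = (1/4)·(q_2/q_1)^(2) = p_1/p_2.
Hence q_2/q_1 = (4·p_1/p_2)^(1/(2)), i.e. raised to the 0.5 power.
With the ratio pinned down, the budget gives q_1* = I/(p_1 + p_2·(q_2/q_1)) and q_2* = (q_2/q_1)·q_1*.
Numerically q_2/q_1 = 1.603567, so q_1* = 430/(9 + 14·1.603567) = 13.6725 and q_2* = 1.603567·13.6725 = 21.9248.

q_2* = 21.9248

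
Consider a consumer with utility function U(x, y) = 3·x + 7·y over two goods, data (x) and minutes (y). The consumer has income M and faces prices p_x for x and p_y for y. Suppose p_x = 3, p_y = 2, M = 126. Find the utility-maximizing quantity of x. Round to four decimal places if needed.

y gives more utility per dollar, so spend all income on y: y* = M/p_y, x* = 0.
Numerically: x* = 0, y* = 63.

x* = 0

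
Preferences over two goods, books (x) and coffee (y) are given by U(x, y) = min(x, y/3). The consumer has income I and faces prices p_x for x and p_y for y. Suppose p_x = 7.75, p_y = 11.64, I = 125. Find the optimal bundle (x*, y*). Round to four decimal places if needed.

x* = 2.9295, y* = 8.7884

With perfect complements, no substitution: consume in ratio x:y = 1:3.
Budget: p_x·x + p_y·3·x = I, so (p_x + 3·p_y)·x = I.
Demand: x*(p_x,p_y,I) = I/(p_x + 3·p_y), y* = 3·I/(p_x + 3·p_y).
Here 7.75 + 3·11.64 = 42.67, giving x* = 2.9295 and y* = 8.7884.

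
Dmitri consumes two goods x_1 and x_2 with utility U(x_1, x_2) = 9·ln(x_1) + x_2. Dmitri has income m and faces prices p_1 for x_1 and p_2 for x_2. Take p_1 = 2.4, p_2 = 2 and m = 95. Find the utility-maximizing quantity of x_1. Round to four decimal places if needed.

Set MRS = p_1/p_2: (9/x_1)/1 = p_1/p_2.
So x_1*(p_1,p_2) = 9·p_2/p_1, independent of income; and x_2* = (m − 9·p_2)/p_2.
At the given prices: x_1* = 9·2/2.4 = 7.5.

x_1* = 7.5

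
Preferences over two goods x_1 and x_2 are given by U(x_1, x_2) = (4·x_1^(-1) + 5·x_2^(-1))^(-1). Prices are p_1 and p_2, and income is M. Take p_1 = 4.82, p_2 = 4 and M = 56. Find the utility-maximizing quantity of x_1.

MRS = MU_x_1/MU_x_2 = (4/5)·(x_2/x_1)^(2). Set equal to p_1/p_2.
Solve for the ratio: x_2/x_1 = [(5/4)·p_1/p_2]^(0.5).
With the ratio pinned down, the budget gives x_1* = M/(p_1 + p_2·(x_2/x_1)) and x_2* = (x_2/x_1)·x_1*.
Numerically x_2/x_1 = 1.227294, so x_1* = 56/(4.82 + 4·1.227294) = 5.7559.

x_1* = 5.7559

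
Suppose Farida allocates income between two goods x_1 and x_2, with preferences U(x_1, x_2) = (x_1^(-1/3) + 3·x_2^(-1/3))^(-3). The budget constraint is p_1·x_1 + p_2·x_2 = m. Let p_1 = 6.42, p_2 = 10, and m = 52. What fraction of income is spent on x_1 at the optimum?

With the ratio pinned down, the budget gives x_1* = m/(p_1 + p_2·(x_2/x_1)) and x_2* = (x_2/x_1)·x_1*.
Numerically x_2/x_1 = 1.634904, so x_1* = 52/(6.42 + 10·1.634904) = 2.2838 and x_2* = 1.634904·2.2838 = 3.7338.
Expenditure on x_1: 6.42·2.2838 = 14.662; share = 0.282.

share on x_1 = 0.282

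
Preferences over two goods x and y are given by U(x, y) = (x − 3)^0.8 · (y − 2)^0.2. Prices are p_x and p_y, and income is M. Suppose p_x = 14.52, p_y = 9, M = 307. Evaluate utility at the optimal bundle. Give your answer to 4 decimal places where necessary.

V = 11.2772

Let x' = x−3, y' = y−2. MRS = 4·y'/x' = p_x/p_y.
After buying the subsistence bundle (3, 2), a share 0.8 of the remaining income goes to x: x* = 3 + 0.8·(M − 3p_x − 2p_y)/p_x.
Discretionary income = 307 − 3·14.52 − 2·9 = 245.44; x* = 3 + 0.8·245.44/14.52 = 16.5229; y* = 2 + 0.2·245.44/9 = 7.4542.
Utility at the optimum: U(16.5229, 7.4542) = 11.2772.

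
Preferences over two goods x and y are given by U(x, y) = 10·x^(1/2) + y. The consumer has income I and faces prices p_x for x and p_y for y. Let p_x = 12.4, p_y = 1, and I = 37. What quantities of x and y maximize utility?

Utility is quasi-linear in y; the FOC for x is 5/√x = p_x/p_y.
Solve: √x = 5·p_y/p_x, so x*(p_x,p_y) = (5·p_y/p_x)², and y* = (I − p_x·x*)/p_y.
Plugging in: x* = (5·1/12.4)² = 0.1626, y* = 34.9839.

x* = 0.1626, y* = 34.9839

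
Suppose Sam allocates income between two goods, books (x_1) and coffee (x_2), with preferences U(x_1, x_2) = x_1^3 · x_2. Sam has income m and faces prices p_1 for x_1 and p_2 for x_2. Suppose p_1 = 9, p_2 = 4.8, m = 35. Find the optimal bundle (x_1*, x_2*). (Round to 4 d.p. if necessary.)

x_1* = 2.9167, x_2* = 1.8229

Demand: x_1*(p_1,p_2,m) = 0.75·m/p_1 and x_2* = 0.25·m/p_2.
At p_1=9, p_2=4.8, m=35: x_1* = 0.75·35/9 = 2.9167, x_2* = 1.8229.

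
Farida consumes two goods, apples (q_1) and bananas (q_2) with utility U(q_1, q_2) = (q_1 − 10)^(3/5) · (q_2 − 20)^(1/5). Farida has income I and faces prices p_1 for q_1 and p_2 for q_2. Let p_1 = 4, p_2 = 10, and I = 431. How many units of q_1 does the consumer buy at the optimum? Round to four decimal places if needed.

q_1* = 45.8125

MRS = 3·(q_2−20)/(q_1−10). Tangency with p_1/p_2 gives q_2−20 = (1/3)·(p_1/p_2)·(q_1−10).
After buying the subsistence bundle (10, 20), a share 0.75 of the remaining income goes to q_1: q_1* = 10 + 0.75·(I − 10p_1 − 20p_2)/p_1.
Discretionary income = 431 − 10·4 − 20·10 = 191; q_1* = 10 + 0.75·191/4 = 45.8125.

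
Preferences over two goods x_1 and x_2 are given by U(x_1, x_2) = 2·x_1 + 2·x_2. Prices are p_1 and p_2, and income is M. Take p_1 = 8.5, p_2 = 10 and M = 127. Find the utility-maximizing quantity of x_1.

Perfect substitutes: compare marginal utility per dollar. 2/p_1 vs 2/p_2 → 0.2353 vs 0.2.
x_1 gives more utility per dollar, so spend all income on x_1: x_1* = M/p_1, x_2* = 0.
Numerically: x_1* = 14.9412, x_2* = 0.

x_1* = 14.9412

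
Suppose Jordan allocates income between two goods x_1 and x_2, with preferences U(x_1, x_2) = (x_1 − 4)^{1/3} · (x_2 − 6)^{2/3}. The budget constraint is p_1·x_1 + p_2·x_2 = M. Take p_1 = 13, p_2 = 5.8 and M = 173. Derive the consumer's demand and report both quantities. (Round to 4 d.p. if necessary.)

x_1* = 6.2103, x_2* = 15.908

MRS = (1/2)·(x_2−6)/(x_1−4). Tangency with p_1/p_2 gives x_2−6 = 2·(p_1/p_2)·(x_1−4).
Substituting into the budget: x_1* = 4 + 1/3·(M − 4·p_1 − 6·p_2)/p_1, and x_2* = 6 + 2/3·(…)/p_2.
Discretionary income = 173 − 4·13 − 6·5.8 = 86.2; x_1* = 4 + 1/3·86.2/13 = 6.2103; x_2* = 6 + 2/3·86.2/5.8 = 15.908.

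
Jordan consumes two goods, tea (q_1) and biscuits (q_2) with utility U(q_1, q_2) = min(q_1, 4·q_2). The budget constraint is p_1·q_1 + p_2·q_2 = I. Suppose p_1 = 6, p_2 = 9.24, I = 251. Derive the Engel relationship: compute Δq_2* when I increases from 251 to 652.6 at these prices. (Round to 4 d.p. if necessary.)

Δq_2* = 12.0818

With perfect complements, no substitution: consume in ratio q_1:q_2 = 4:1.
Budget: p_1·q_1 + p_2·(1/4)·q_1 = I, so (4·p_1 + p_2)·q_1 = 4·I.
Demand: q_1*(p_1,p_2,I) = 4·I/(4·p_1 + p_2), q_2* = I/(4·p_1 + p_2).
Here 4·6 + 9.24 = 33.24, giving q_2* = 7.5511.
At I' = 652.6: q_2* = 19.633. Change: 19.633 − 7.5511 = 12.0818.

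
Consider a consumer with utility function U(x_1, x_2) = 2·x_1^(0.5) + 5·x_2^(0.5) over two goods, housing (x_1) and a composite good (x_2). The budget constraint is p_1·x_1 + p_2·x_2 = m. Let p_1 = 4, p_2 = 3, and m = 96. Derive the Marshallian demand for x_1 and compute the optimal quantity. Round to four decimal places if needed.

From the CES first-order condition, (2/5)·(x_2/x_1)^(0.5) = p_1/p_2.
Hence x_2/x_1 = ((5/2)·p_1/p_2)^(1/(0.5)), i.e. raised to the 2 power.
Substitute x_2 = (x_2/x_1)·x_1 into the budget: x_1* = m/(p_1 + p_2·(x_2/x_1)).
Numerically x_2/x_1 = 11.111111, so x_1* = 96/(4 + 3·11.111111) = 2.5714.

x_1* = 2.5714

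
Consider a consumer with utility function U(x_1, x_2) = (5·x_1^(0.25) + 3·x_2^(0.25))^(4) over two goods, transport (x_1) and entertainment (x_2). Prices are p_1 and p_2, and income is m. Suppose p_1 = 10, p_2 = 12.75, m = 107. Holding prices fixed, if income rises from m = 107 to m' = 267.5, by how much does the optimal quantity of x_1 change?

Δx_1* = 10.943

MRS = MU_x_1/MU_x_2 = (5/3)·(x_2/x_1)^(0.75). Set equal to p_1/p_2.
Hence x_2/x_1 = ((3/5)·p_1/p_2)^(1/(0.75)), i.e. raised to the 4/3 power.
Substitute x_2 = (x_2/x_1)·x_1 into the budget: x_1* = m/(p_1 + p_2·(x_2/x_1)).
Numerically x_2/x_1 = 0.366034, so x_1* = 107/(10 + 12.75·0.366034) = 7.2953.
At m' = 267.5: x_1* = 18.2383. Change: 18.2383 − 7.2953 = 10.943.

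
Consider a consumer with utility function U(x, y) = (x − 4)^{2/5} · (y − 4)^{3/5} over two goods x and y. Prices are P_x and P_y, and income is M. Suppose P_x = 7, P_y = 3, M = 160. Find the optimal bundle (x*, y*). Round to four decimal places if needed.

MRS = (2/3)·(y−4)/(x−4). Tangency with P_x/P_y gives y−4 = (3/2)·(P_x/P_y)·(x−4).
Substituting into the budget: x* = 4 + 0.4·(M − 4·P_x − 4·P_y)/P_x, and y* = 4 + 0.6·(…)/P_y.
Discretionary income = 160 − 4·7 − 4·3 = 120; x* = 4 + 0.4·120/7 = 10.8571; y* = 4 + 0.6·120/3 = 28.

x* = 10.8571, y* = 28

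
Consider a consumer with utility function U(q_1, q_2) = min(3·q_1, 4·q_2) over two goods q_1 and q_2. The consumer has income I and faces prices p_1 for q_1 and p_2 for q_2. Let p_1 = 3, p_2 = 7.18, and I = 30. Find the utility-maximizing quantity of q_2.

With perfect complements, no substitution: consume in ratio q_1:q_2 = 4:3.
Budget: p_1·q_1 + p_2·(3/4)·q_1 = I, so (4·p_1 + 3·p_2)·q_1 = 4·I.
Demand: q_1*(p_1,p_2,I) = 4·I/(4·p_1 + 3·p_2), q_2* = 3·I/(4·p_1 + 3·p_2).
Here 4·3 + 3·7.18 = 33.54, giving q_2* = 2.6834.

q_2* = 2.6834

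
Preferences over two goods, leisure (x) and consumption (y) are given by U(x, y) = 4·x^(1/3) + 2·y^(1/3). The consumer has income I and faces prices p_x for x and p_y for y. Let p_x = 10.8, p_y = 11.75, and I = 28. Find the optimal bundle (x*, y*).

From the CES first-order condition, 2·(y/x)^(2/3) = p_x/p_y.
Hence y/x = ((1/2)·p_x/p_y)^(1/(2/3)), i.e. raised to the 1.5 power.
With the ratio pinned down, the budget gives x* = I/(p_x + p_y·(y/x)) and y* = (y/x)·x*.
Numerically y/x = 0.311554, so x* = 28/(10.8 + 11.75·0.311554) = 1.9363 and y* = 0.311554·1.9363 = 0.6033.

x* = 1.9363, y* = 0.6033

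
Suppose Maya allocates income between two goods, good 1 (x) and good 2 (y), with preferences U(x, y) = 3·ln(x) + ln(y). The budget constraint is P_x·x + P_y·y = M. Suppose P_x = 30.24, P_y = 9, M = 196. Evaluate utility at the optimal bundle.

V = 6.4384

Demand: x*(P_x,P_y,M) = 0.75·M/P_x and y* = 0.25·M/P_y.
At P_x=30.24, P_y=9, M=196: x* = 0.75·196/30.24 = 4.8611, y* = 5.4444.
Utility at the optimum: U(4.8611, 5.4444) = 6.4384.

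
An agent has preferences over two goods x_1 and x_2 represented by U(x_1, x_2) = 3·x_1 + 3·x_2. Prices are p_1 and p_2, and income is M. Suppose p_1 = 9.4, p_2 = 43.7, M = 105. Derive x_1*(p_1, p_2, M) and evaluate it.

Linear utility — the consumer picks whichever good has higher MU/price: 3/9.4 = 0.3191 vs 3/43.7 = 0.0686.
x_1 gives more utility per dollar, so spend all income on x_1: x_1* = M/p_1, x_2* = 0.
Numerically: x_1* = 11.1702, x_2* = 0.

x_1* = 11.1702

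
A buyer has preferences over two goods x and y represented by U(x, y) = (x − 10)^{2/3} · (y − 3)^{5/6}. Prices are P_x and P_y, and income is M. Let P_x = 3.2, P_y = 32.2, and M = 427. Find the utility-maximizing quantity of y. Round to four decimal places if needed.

y* = 8.1484

MRS = (4/5)·(y−3)/(x−10). Tangency with P_x/P_y gives y−3 = (5/4)·(P_x/P_y)·(x−10).
After buying the subsistence bundle (10, 3), a share 4/9 of the remaining income goes to x: x* = 10 + 4/9·(M − 10P_x − 3P_y)/P_x.
Discretionary income = 427 − 10·3.2 − 3·32.2 = 298.4; y* = 3 + 5/9·298.4/32.2 = 8.1484.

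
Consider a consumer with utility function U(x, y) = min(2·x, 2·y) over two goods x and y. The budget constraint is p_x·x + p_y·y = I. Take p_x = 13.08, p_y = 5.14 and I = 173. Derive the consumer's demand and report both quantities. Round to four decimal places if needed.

Leontief preferences: the optimum is at the kink where x/2 = y/2, i.e. y = x.
Budget: p_x·x + p_y·x = I, so (2·p_x + 2·p_y)·x = 2·I.
Demand: x*(p_x,p_y,I) = 2·I/(2·p_x + 2·p_y), y* = 2·I/(2·p_x + 2·p_y).
Here 2·13.08 + 2·5.14 = 36.44, giving x* = 9.4951 and y* = 9.4951.

x* = 9.4951, y* = 9.4951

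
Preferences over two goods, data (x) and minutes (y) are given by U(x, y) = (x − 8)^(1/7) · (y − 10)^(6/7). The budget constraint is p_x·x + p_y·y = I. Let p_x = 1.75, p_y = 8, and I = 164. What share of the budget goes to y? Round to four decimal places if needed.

This is Cobb-Douglas in (x−8, y−10): tangency gives 1/7·p_y·(y−10) = 6/7·p_x·(x−8).
Substituting into the budget: x* = 8 + 1/7·(I − 8·p_x − 10·p_y)/p_x, and y* = 10 + 6/7·(…)/p_y.
Discretionary income = 164 − 8·1.75 − 10·8 = 70; x* = 8 + 1/7·70/1.75 = 13.7143; y* = 10 + 6/7·70/8 = 17.5.
Expenditure on y: 8·17.5 = 140; share = 0.8537.

share on y = 0.8537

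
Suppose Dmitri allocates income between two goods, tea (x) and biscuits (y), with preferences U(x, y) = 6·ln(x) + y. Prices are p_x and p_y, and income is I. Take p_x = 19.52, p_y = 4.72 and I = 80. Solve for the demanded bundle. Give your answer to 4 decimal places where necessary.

MU_x = 6/x, MU_y = 1. Tangency: 6/x = p_x/p_y.
So x*(p_x,p_y) = 6·p_y/p_x, independent of income; and y* = (I − 6·p_y)/p_y.
At the given prices: x* = 6·4.72/19.52 = 1.4508, and y* = 10.9492.

x* = 1.4508, y* = 10.9492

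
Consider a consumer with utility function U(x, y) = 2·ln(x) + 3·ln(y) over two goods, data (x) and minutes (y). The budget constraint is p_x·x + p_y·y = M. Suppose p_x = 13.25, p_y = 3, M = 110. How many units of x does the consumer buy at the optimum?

Tangency: MRS = (2/3)·y/x = p_x/p_y.
So 2·p_y·y = 3·p_x·x; combined with the budget, a share 0.4 of income goes to x.
Demand: x*(p_x,p_y,M) = 0.4·M/p_x and y* = 0.6·M/p_y.
At p_x=13.25, p_y=3, M=110: x* = 0.4·110/13.25 = 3.3208.

x* = 3.3208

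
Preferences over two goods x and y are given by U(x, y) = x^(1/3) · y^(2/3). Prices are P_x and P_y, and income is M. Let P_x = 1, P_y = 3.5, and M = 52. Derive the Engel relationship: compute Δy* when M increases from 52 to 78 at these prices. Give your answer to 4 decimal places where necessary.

Δy* = 4.9524

At P_x=1, P_y=3.5, M=52: y* = 2/3·52/3.5 = 9.9048.
At M' = 78: y* = 14.8571. Change: 14.8571 − 9.9048 = 4.9524.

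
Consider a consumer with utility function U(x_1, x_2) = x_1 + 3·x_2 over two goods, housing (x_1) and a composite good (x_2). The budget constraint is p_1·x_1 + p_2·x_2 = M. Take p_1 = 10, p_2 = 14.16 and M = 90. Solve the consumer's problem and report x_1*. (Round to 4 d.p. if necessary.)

Perfect substitutes: compare marginal utility per dollar. 1/p_1 vs 3/p_2 → 0.1 vs 0.2119.
x_2 gives more utility per dollar, so spend all income on x_2: x_2* = M/p_2, x_1* = 0.
Numerically: x_1* = 0, x_2* = 6.3559.

x_1* = 0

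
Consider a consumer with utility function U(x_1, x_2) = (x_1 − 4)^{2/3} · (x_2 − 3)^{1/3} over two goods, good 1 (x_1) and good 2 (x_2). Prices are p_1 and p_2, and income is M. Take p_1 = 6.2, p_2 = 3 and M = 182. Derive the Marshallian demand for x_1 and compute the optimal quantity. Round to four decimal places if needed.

Let x_1' = x_1−4, x_2' = x_2−3. MRS = 2·x_2'/x_1' = p_1/p_2.
Substituting into the budget: x_1* = 4 + 2/3·(M − 4·p_1 − 3·p_2)/p_1, and x_2* = 3 + 1/3·(…)/p_2.
Discretionary income = 182 − 4·6.2 − 3·3 = 148.2; x_1* = 4 + 2/3·148.2/6.2 = 19.9355.

x_1* = 19.9355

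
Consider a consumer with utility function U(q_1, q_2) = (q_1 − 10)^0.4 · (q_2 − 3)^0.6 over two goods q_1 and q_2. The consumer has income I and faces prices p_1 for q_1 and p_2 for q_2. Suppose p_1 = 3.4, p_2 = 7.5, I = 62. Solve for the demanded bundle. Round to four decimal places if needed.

Substituting into the budget: q_1* = 10 + 0.4·(I − 10·p_1 − 3·p_2)/p_1, and q_2* = 3 + 0.6·(…)/p_2.
Discretionary income = 62 − 10·3.4 − 3·7.5 = 5.5; q_1* = 10 + 0.4·5.5/3.4 = 10.6471; q_2* = 3 + 0.6·5.5/7.5 = 3.44.

q_1* = 10.6471, q_2* = 3.44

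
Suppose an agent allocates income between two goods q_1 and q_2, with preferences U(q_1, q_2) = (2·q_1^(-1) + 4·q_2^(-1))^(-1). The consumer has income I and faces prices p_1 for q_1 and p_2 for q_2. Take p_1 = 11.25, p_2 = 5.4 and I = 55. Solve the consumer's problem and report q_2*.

MRS = MU_q_1/MU_q_2 = (1/2)·(q_2/q_1)^(2). Set equal to p_1/p_2.
Hence q_2/q_1 = (2·p_1/p_2)^(1/(2)), i.e. raised to the 0.5 power.
Substitute q_2 = (q_2/q_1)·q_1 into the budget: q_1* = I/(p_1 + p_2·(q_2/q_1)).
Numerically q_2/q_1 = 2.041241, so q_1* = 55/(11.25 + 5.4·2.041241) = 2.4694 and q_2* = 2.041241·2.4694 = 5.0406.

q_2* = 5.0406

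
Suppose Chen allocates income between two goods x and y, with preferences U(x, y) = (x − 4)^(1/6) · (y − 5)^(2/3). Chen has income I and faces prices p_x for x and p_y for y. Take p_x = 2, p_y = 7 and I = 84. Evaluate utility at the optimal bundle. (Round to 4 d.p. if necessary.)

V = 3.5425

This is Cobb-Douglas in (x−4, y−5): tangency gives 1/6·p_y·(y−5) = 2/3·p_x·(x−4).
After buying the subsistence bundle (4, 5), a share 0.2 of the remaining income goes to x: x* = 4 + 0.2·(I − 4p_x − 5p_y)/p_x.
Discretionary income = 84 − 4·2 − 5·7 = 41; x* = 4 + 0.2·41/2 = 8.1; y* = 5 + 0.8·41/7 = 9.6857.
Utility at the optimum: U(8.1, 9.6857) = 3.5425.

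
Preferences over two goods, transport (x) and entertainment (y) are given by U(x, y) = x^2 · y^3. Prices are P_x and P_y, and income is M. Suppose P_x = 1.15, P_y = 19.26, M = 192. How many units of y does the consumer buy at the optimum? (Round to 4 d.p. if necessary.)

Tangency: MRS = (2/3)·y/x = P_x/P_y.
Rearranging, P_y·y = (3/2)·P_x·x. Substituting into the budget gives P_x·x·(1 + (3/2)) = M.
Demand: x*(P_x,P_y,M) = 0.4·M/P_x and y* = 0.6·M/P_y.
At P_x=1.15, P_y=19.26, M=192: y* = 0.6·192/19.26 = 5.9813.

y* = 5.9813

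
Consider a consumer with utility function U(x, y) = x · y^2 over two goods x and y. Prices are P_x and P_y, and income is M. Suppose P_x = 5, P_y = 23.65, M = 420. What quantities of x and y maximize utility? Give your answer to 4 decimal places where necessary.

Tangency: MRS = (1/2)·y/x = P_x/P_y.
So P_y·y = 2·P_x·x; combined with the budget, a share 1/3 of income goes to x.
Demand: x*(P_x,P_y,M) = 1/3·M/P_x and y* = 2/3·M/P_y.
At P_x=5, P_y=23.65, M=420: x* = 1/3·420/5 = 28, y* = 11.8393.

x* = 28, y* = 11.8393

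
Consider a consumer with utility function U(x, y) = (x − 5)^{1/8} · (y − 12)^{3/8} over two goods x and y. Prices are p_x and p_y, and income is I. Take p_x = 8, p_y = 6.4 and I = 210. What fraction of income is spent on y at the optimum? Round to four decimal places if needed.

share on y = 0.6986

Let x' = x−5, y' = y−12. MRS = (1/3)·y'/x' = p_x/p_y.
After buying the subsistence bundle (5, 12), a share 0.25 of the remaining income goes to x: x* = 5 + 0.25·(I − 5p_x − 12p_y)/p_x.
Discretionary income = 210 − 5·8 − 12·6.4 = 93.2; x* = 5 + 0.25·93.2/8 = 7.9125; y* = 12 + 0.75·93.2/6.4 = 22.9219.
Expenditure on y: 6.4·22.9219 = 146.7; share = 0.6986.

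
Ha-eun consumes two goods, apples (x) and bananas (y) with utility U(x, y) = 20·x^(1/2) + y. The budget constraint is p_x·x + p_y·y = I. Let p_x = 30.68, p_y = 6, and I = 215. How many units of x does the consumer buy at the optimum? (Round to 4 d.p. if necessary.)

x* = 3.8247

Thus x* = (10·p_y/p_x)² — independent of I — with the rest of income spent on y.
Plugging in: x* = (10·6/30.68)² = 3.8247.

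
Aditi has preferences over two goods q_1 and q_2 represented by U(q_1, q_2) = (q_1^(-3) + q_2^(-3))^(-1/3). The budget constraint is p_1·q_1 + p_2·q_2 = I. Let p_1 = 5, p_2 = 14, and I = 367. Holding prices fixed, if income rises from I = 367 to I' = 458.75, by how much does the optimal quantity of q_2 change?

MRS = MU_q_1/MU_q_2 = (q_2/q_1)^(4). Set equal to p_1/p_2.
Hence q_2/q_1 = (p_1/p_2)^(1/(4)), i.e. raised to the 0.25 power.
With the ratio pinned down, the budget gives q_1* = I/(p_1 + p_2·(q_2/q_1)) and q_2* = (q_2/q_1)·q_1*.
Numerically q_2/q_1 = 0.773055, so q_1* = 367/(5 + 14·0.773055) = 23.1944 and q_2* = 0.773055·23.1944 = 17.9306.
At I' = 458.75: q_2* = 22.4132. Change: 22.4132 − 17.9306 = 4.4826.

Δq_2* = 4.4826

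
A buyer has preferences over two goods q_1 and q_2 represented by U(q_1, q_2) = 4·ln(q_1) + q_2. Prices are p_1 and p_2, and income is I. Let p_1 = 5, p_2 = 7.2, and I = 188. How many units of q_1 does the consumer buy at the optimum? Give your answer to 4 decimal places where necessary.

q_1* = 5.76

Set MRS = p_1/p_2: (4/q_1)/1 = p_1/p_2.
So q_1*(p_1,p_2) = 4·p_2/p_1, independent of income; and q_2* = (I − 4·p_2)/p_2.
At the given prices: q_1* = 4·7.2/5 = 5.76.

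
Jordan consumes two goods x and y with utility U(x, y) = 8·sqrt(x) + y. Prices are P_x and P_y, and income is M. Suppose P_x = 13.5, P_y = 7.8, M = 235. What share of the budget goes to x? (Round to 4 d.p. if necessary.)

Set MRS = P_x/P_y: 4·x^(−1/2) = P_x/P_y.
Solve: √x = 4·P_y/P_x, so x*(P_x,P_y) = (4·P_y/P_x)², and y* = (M − P_x·x*)/P_y.
Plugging in: x* = (4·7.8/13.5)² = 5.3412, y* = 20.8838.
Expenditure on x: 13.5·5.3412 = 72.1067; share = 0.3068.

share on x = 0.3068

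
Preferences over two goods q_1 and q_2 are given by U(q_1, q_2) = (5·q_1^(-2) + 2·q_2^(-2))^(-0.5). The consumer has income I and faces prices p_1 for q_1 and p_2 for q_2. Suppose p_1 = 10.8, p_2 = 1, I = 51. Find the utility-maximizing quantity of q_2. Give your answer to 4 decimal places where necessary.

q_2* = 6.683

From the CES first-order condition, (5/2)·(q_2/q_1)^(3) = p_1/p_2.
Solve for the ratio: q_2/q_1 = [(2/5)·p_1/p_2]^(1/3).
Substitute q_2 = (q_2/q_1)·q_1 into the budget: q_1* = I/(p_1 + p_2·(q_2/q_1)).
Numerically q_2/q_1 = 1.628651, so q_1* = 51/(10.8 + 1·1.628651) = 4.1034 and q_2* = 1.628651·4.1034 = 6.683.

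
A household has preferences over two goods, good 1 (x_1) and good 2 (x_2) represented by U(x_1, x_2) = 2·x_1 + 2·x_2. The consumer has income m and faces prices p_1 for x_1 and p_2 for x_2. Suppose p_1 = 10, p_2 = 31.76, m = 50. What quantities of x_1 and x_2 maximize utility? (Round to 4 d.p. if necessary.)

x_1* = 5, x_2* = 0

Perfect substitutes: compare marginal utility per dollar. 2/p_1 vs 2/p_2 → 0.2 vs 0.063.
x_1 gives more utility per dollar, so spend all income on x_1: x_1* = m/p_1, x_2* = 0.
Numerically: x_1* = 5, x_2* = 0.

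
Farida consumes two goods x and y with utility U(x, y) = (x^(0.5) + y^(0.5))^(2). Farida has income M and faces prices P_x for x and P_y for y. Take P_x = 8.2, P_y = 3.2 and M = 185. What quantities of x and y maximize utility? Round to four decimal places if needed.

With the ratio pinned down, the budget gives x* = M/(P_x + P_y·(y/x)) and y* = (y/x)·x*.
Numerically y/x = 6.566406, so x* = 185/(8.2 + 3.2·6.566406) = 6.3329 and y* = 6.566406·6.3329 = 41.5844.

x* = 6.3329, y* = 41.5844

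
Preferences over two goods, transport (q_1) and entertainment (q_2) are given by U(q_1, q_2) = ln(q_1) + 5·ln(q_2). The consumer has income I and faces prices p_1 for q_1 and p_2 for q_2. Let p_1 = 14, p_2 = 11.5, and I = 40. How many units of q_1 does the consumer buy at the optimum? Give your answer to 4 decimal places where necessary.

The MRS is (1/5)·q_2/q_1. Set MRS = p_1/p_2.
Rearranging, p_2·q_2 = 5·p_1·q_1. Substituting into the budget gives p_1·q_1·(1 + 5) = I.
Demand: q_1*(p_1,p_2,I) = 1/6·I/p_1 and q_2* = 5/6·I/p_2.
At p_1=14, p_2=11.5, I=40: q_1* = 1/6·40/14 = 0.4762.

q_1* = 0.4762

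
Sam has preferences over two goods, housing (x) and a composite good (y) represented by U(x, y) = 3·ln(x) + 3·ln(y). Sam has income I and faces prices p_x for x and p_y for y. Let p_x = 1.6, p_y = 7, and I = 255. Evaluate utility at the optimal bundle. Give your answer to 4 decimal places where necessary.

The MRS is y/x. Set MRS = p_x/p_y.
So 3·p_y·y = 3·p_x·x; combined with the budget, a share 0.5 of income goes to x.
Demand: x*(p_x,p_y,I) = 0.5·I/p_x and y* = 0.5·I/p_y.
At p_x=1.6, p_y=7, I=255: x* = 0.5·255/1.6 = 79.6875, y* = 18.2143.
Utility at the optimum: U(79.6875, 18.2143) = 21.841.

V = 21.841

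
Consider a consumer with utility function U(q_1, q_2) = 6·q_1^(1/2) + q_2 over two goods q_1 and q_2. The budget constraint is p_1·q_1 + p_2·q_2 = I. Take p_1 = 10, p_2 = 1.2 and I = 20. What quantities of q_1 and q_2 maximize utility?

MU_q_1 = 3/√q_1, MU_q_2 = 1. Tangency: 3/√q_1 = p_1/p_2.
Thus q_1* = (3·p_2/p_1)² — independent of I — with the rest of income spent on q_2.
Plugging in: q_1* = (3·1.2/10)² = 0.1296, q_2* = 15.5867.

q_1* = 0.1296, q_2* = 15.5867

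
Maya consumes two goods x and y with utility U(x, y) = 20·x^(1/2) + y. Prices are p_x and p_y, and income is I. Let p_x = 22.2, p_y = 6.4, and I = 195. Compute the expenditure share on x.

share on x = 0.9462

Thus x* = (10·p_y/p_x)² — independent of I — with the rest of income spent on y.
Plugging in: x* = (10·6.4/22.2)² = 8.311, y* = 1.6399.
Expenditure on x: 22.2·8.311 = 184.5045; share = 0.9462.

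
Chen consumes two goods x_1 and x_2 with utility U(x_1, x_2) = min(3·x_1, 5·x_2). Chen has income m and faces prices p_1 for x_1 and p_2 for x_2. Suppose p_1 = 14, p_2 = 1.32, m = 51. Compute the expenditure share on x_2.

With perfect complements, no substitution: consume in ratio x_1:x_2 = 5:3.
Budget: p_1·x_1 + p_2·(3/5)·x_1 = m, so (5·p_1 + 3·p_2)·x_1 = 5·m.
Demand: x_1*(p_1,p_2,m) = 5·m/(5·p_1 + 3·p_2), x_2* = 3·m/(5·p_1 + 3·p_2).
Here 5·14 + 3·1.32 = 73.96, giving x_1* = 3.4478 and x_2* = 2.0687.
Expenditure on x_2: 1.32·2.0687 = 2.7307; share = 0.0535.

share on x_2 = 0.0535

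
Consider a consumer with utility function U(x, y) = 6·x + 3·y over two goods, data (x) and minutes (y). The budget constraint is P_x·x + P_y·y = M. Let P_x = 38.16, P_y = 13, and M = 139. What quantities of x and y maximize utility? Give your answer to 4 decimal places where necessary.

Perfect substitutes: compare marginal utility per dollar. 6/P_x vs 3/P_y → 0.1572 vs 0.2308.
y gives more utility per dollar, so spend all income on y: y* = M/P_y, x* = 0.
Numerically: x* = 0, y* = 10.6923.

x* = 0, y* = 10.6923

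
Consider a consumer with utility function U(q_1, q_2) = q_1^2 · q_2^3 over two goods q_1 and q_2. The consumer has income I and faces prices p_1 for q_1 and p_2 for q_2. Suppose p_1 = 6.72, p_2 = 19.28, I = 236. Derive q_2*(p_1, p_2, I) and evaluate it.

Demand: q_1*(p_1,p_2,I) = 0.4·I/p_1 and q_2* = 0.6·I/p_2.
At p_1=6.72, p_2=19.28, I=236: q_2* = 0.6·236/19.28 = 7.3444.

q_2* = 7.3444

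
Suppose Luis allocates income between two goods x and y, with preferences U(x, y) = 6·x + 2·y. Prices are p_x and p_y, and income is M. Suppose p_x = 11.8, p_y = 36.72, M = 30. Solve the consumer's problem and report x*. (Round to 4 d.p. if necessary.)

Perfect substitutes: compare marginal utility per dollar. 6/p_x vs 2/p_y → 0.5085 vs 0.0545.
x gives more utility per dollar, so spend all income on x: x* = M/p_x, y* = 0.
Numerically: x* = 2.5424, y* = 0.

x* = 2.5424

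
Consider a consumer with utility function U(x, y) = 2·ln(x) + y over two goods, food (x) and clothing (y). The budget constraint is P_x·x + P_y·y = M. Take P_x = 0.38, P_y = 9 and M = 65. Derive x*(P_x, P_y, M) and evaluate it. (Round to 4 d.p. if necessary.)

Set MRS = P_x/P_y: (2/x)/1 = P_x/P_y.
So x*(P_x,P_y) = 2·P_y/P_x, independent of income; and y* = (M − 2·P_y)/P_y.
At the given prices: x* = 2·9/0.38 = 47.3684.

x* = 47.3684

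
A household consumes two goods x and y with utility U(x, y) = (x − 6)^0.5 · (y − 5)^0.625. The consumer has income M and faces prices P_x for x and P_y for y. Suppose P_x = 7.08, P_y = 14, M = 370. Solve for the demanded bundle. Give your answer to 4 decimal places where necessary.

Let x' = x−6, y' = y−5. MRS = (4/5)·y'/x' = P_x/P_y.
Substituting into the budget: x* = 6 + 4/9·(M − 6·P_x − 5·P_y)/P_x, and y* = 5 + 5/9·(…)/P_y.
Discretionary income = 370 − 6·7.08 − 5·14 = 257.52; x* = 6 + 4/9·257.52/7.08 = 22.1657; y* = 5 + 5/9·257.52/14 = 15.219.

x* = 22.1657, y* = 15.219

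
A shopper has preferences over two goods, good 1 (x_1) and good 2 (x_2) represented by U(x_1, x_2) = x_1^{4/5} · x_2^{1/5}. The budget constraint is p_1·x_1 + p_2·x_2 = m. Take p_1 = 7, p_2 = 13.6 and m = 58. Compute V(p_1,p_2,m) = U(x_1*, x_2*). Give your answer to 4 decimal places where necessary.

V = 4.3987

Demand: x_1*(p_1,p_2,m) = 0.8·m/p_1 and x_2* = 0.2·m/p_2.
At p_1=7, p_2=13.6, m=58: x_1* = 0.8·58/7 = 6.6286, x_2* = 0.8529.
Utility at the optimum: U(6.6286, 0.8529) = 4.3987.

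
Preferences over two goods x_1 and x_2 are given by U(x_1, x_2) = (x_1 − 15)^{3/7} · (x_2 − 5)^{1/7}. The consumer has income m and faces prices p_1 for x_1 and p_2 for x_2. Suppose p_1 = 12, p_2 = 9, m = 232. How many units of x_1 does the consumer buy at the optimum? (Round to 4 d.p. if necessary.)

x_1* = 15.4375

After buying the subsistence bundle (15, 5), a share 0.75 of the remaining income goes to x_1: x_1* = 15 + 0.75·(m − 15p_1 − 5p_2)/p_1.
Discretionary income = 232 − 15·12 − 5·9 = 7; x_1* = 15 + 0.75·7/12 = 15.4375.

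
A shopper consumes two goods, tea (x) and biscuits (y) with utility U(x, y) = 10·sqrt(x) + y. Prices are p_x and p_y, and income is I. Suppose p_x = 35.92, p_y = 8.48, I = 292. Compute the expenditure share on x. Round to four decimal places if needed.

Utility is quasi-linear in y; the FOC for x is 5/√x = p_x/p_y.
Thus x* = (5·p_y/p_x)² — independent of I — with the rest of income spent on y.
Plugging in: x* = (5·8.48/35.92)² = 1.3933, y* = 28.532.
Expenditure on x: 35.92·1.3933 = 50.049; share = 0.1714.

share on x = 0.1714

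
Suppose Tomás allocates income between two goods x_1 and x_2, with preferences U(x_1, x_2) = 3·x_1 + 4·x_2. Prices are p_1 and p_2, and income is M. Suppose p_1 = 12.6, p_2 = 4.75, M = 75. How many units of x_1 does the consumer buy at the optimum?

x_1* = 0

x_2 gives more utility per dollar, so spend all income on x_2: x_2* = M/p_2, x_1* = 0.
Numerically: x_1* = 0, x_2* = 15.7895.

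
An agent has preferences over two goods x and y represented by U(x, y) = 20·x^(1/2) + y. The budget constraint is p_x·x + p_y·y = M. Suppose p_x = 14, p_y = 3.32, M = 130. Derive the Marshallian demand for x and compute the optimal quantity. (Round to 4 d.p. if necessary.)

Utility is quasi-linear in y; the FOC for x is 10/√x = p_x/p_y.
Thus x* = (10·p_y/p_x)² — independent of M — with the rest of income spent on y.
Plugging in: x* = (10·3.32/14)² = 5.6237.

x* = 5.6237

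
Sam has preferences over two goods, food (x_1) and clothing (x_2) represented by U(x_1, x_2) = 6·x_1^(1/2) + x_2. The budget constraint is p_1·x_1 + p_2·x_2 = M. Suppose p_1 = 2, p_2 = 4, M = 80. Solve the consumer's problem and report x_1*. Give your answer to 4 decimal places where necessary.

x_1* = 36

Set MRS = p_1/p_2: 3·x_1^(−1/2) = p_1/p_2.
Solve: √x_1 = 3·p_2/p_1, so x_1*(p_1,p_2) = (3·p_2/p_1)², and x_2* = (M − p_1·x_1*)/p_2.
Plugging in: x_1* = (3·4/2)² = 36.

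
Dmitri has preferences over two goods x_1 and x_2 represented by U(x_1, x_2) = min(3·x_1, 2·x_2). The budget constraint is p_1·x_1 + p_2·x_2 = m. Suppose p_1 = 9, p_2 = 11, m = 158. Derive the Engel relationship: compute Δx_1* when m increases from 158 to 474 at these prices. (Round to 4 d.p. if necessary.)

Δx_1* = 12.3922

Leontief preferences: the optimum is at the kink where x_1/2 = x_2/3, i.e. x_2 = (3/2)·x_1.
Budget: p_1·x_1 + p_2·(3/2)·x_1 = m, so (2·p_1 + 3·p_2)·x_1 = 2·m.
Demand: x_1*(p_1,p_2,m) = 2·m/(2·p_1 + 3·p_2), x_2* = 3·m/(2·p_1 + 3·p_2).
Here 2·9 + 3·11 = 51, giving x_1* = 6.1961.
At m' = 474: x_1* = 18.5882. Change: 18.5882 − 6.1961 = 12.3922.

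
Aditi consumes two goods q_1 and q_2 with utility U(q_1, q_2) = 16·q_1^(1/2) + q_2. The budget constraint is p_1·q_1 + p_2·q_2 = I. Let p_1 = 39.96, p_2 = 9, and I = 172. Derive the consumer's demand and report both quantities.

Plugging in: q_1* = (8·9/39.96)² = 3.2465, q_2* = 4.6967.

q_1* = 3.2465, q_2* = 4.6967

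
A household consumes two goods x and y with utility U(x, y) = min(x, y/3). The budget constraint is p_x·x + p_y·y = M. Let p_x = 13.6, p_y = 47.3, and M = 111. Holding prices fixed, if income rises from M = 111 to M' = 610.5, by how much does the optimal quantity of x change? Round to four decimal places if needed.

Δx* = 3.2122

Demand: x*(p_x,p_y,M) = M/(p_x + 3·p_y), y* = 3·M/(p_x + 3·p_y).
Here 13.6 + 3·47.3 = 155.5, giving x* = 0.7138.
At M' = 610.5: x* = 3.926. Change: 3.926 − 0.7138 = 3.2122.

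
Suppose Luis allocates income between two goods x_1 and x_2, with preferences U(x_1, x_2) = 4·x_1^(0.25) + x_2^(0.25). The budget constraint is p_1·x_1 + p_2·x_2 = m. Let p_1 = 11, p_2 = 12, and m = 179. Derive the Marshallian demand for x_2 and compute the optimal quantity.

With the ratio pinned down, the budget gives x_1* = m/(p_1 + p_2·(x_2/x_1)) and x_2* = (x_2/x_1)·x_1*.
Numerically x_2/x_1 = 0.140239, so x_1* = 179/(11 + 12·0.140239) = 14.1135 and x_2* = 0.140239·14.1135 = 1.9793.

x_2* = 1.9793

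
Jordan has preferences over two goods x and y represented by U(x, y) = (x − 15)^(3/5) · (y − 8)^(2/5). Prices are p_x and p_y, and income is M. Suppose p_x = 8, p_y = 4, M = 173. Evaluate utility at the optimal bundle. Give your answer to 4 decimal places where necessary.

V = 1.7671

MRS = (3/2)·(y−8)/(x−15). Tangency with p_x/p_y gives y−8 = (2/3)·(p_x/p_y)·(x−15).
Substituting into the budget: x* = 15 + 0.6·(M − 15·p_x − 8·p_y)/p_x, and y* = 8 + 0.4·(…)/p_y.
Discretionary income = 173 − 15·8 − 8·4 = 21; x* = 15 + 0.6·21/8 = 16.575; y* = 8 + 0.4·21/4 = 10.1.
Utility at the optimum: U(16.575, 10.1) = 1.7671.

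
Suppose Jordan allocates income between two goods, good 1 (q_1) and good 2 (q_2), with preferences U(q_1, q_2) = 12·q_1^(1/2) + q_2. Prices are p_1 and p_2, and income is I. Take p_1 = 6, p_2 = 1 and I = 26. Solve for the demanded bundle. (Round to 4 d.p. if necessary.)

Set MRS = p_1/p_2: 6·q_1^(−1/2) = p_1/p_2.
Solve: √q_1 = 6·p_2/p_1, so q_1*(p_1,p_2) = (6·p_2/p_1)², and q_2* = (I − p_1·q_1*)/p_2.
Plugging in: q_1* = (6·1/6)² = 1, q_2* = 20.

q_1* = 1, q_2* = 20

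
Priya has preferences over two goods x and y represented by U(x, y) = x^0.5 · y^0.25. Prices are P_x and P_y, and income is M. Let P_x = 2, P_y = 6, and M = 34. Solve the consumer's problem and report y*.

At P_x=2, P_y=6, M=34: y* = 1/3·34/6 = 1.8889.

y* = 1.8889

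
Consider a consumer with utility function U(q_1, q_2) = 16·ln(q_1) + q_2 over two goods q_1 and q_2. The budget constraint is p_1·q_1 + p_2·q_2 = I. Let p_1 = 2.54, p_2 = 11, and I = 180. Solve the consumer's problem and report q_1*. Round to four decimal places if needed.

q_1* = 69.2913

Set MRS = p_1/p_2: (16/q_1)/1 = p_1/p_2.
So q_1*(p_1,p_2) = 16·p_2/p_1, independent of income; and q_2* = (I − 16·p_2)/p_2.
At the given prices: q_1* = 16·11/2.54 = 69.2913.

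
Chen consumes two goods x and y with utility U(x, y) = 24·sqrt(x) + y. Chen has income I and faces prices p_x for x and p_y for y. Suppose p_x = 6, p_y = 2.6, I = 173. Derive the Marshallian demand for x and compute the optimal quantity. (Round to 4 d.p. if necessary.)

Set MRS = p_x/p_y: 12·x^(−1/2) = p_x/p_y.
Solve: √x = 12·p_y/p_x, so x*(p_x,p_y) = (12·p_y/p_x)², and y* = (I − p_x·x*)/p_y.
Plugging in: x* = (12·2.6/6)² = 27.04.

x* = 27.04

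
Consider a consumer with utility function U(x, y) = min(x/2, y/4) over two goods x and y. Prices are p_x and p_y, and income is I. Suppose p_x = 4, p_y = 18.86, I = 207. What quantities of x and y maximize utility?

Demand: x*(p_x,p_y,I) = 2·I/(2·p_x + 4·p_y), y* = 4·I/(2·p_x + 4·p_y).
Here 2·4 + 4·18.86 = 83.44, giving x* = 4.9616 and y* = 9.9233.

x* = 4.9616, y* = 9.9233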